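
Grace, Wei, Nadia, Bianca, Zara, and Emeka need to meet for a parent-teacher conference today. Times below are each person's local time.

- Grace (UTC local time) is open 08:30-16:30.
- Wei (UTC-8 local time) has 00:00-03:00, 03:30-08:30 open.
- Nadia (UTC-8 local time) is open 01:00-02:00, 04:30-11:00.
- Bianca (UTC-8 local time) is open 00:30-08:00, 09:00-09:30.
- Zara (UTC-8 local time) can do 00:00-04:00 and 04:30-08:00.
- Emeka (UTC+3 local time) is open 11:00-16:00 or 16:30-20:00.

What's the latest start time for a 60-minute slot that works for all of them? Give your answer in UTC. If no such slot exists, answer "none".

Grace in UTC: 08:30-16:30.
Wei in UTC: 08:00-11:00, 11:30-16:30 (add 8h to convert from UTC-8).
Nadia in UTC: 09:00-10:00, 12:30-19:00 (add 8h to convert from UTC-8).
Bianca in UTC: 08:30-16:00, 17:00-17:30 (add 8h to convert from UTC-8).
Zara in UTC: 08:00-12:00, 12:30-16:00 (add 8h to convert from UTC-8).
Emeka in UTC: 08:00-13:00, 13:30-17:00 (subtract 3h to convert from UTC+3).
Grace ∩ Wei: 08:30-11:00, 11:30-16:30.
Grace ∩ Wei ∩ Nadia: 09:00-10:00, 12:30-16:30.
Grace ∩ Wei ∩ Nadia ∩ Bianca: 09:00-10:00, 12:30-16:00.
Grace ∩ Wei ∩ Nadia ∩ Bianca ∩ Zara: 09:00-10:00, 12:30-16:00.
Grace ∩ Wei ∩ Nadia ∩ Bianca ∩ Zara ∩ Emeka: 09:00-10:00, 12:30-13:00, 13:30-16:00.
The last common window of at least 60 minutes is 13:30-16:00; a 60-minute meeting can start as late as 15:00 and still end by 16:00.

15:00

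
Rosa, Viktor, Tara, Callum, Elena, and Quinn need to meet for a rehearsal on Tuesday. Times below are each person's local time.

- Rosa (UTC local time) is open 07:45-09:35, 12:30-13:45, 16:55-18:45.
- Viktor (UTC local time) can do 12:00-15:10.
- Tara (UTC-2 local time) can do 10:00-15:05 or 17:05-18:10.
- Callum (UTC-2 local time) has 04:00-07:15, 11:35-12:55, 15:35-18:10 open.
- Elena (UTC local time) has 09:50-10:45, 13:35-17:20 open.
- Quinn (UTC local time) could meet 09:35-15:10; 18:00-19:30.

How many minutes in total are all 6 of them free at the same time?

10

Rosa in UTC: 07:45-09:35, 12:30-13:45, 16:55-18:45.
Viktor in UTC: 12:00-15:10.
Tara in UTC: 12:00-17:05, 19:05-20:10 (add 2h to convert from UTC-2).
Callum in UTC: 06:00-09:15, 13:35-14:55, 17:35-20:10 (add 2h to convert from UTC-2).
Elena in UTC: 09:50-10:45, 13:35-17:20.
Quinn in UTC: 09:35-15:10, 18:00-19:30.
Rosa ∩ Viktor: 12:30-13:45.
Rosa ∩ Viktor ∩ Tara: 12:30-13:45.
Rosa ∩ Viktor ∩ Tara ∩ Callum: 13:35-13:45.
Rosa ∩ Viktor ∩ Tara ∩ Callum ∩ Elena: 13:35-13:45.
Rosa ∩ Viktor ∩ Tara ∩ Callum ∩ Elena ∩ Quinn: 13:35-13:45.
That's a single block of 10 minutes.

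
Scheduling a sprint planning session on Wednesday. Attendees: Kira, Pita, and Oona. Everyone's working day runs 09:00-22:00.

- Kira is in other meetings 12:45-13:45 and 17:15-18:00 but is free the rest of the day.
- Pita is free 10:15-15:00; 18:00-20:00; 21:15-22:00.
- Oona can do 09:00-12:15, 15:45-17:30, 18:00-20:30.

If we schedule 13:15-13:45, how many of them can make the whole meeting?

1

Kira free: 09:00-12:45, 13:45-17:15, 18:00-22:00 (invert busy blocks within the working day).
Pita free: 10:15-15:00, 18:00-20:00, 21:15-22:00.
Oona free: 09:00-12:15, 15:45-17:30, 18:00-20:30.
Pita can make the full 13:15-13:45 slot — that's 1.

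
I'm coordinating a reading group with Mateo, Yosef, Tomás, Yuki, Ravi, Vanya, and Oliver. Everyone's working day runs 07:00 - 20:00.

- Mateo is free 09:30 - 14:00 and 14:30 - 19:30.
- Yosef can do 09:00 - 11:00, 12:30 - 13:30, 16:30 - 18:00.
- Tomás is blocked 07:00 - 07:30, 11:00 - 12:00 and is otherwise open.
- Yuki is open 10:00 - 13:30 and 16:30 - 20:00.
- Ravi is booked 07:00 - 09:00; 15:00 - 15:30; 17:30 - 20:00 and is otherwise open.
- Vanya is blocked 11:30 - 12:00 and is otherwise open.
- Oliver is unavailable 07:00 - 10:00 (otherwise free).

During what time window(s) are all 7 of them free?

Mateo free: 09:30-14:00, 14:30-19:30.
Yosef free: 09:00-11:00, 12:30-13:30, 16:30-18:00.
Tomás free: 07:30-11:00, 12:00-20:00 (invert busy blocks within the working day).
Yuki free: 10:00-13:30, 16:30-20:00.
Ravi free: 09:00-15:00, 15:30-17:30 (invert busy blocks within the working day).
Vanya free: 07:00-11:30, 12:00-20:00 (invert busy blocks within the working day).
Oliver free: 10:00-20:00 (invert busy blocks within the working day).
Mateo ∩ Yosef: 09:30-11:00, 12:30-13:30, 16:30-18:00.
Mateo ∩ Yosef ∩ Tomás: 09:30-11:00, 12:30-13:30, 16:30-18:00.
Mateo ∩ Yosef ∩ Tomás ∩ Yuki: 10:00-11:00, 12:30-13:30, 16:30-18:00.
Mateo ∩ Yosef ∩ Tomás ∩ Yuki ∩ Ravi: 10:00-11:00, 12:30-13:30, 16:30-17:30.
Mateo ∩ Yosef ∩ Tomás ∩ Yuki ∩ Ravi ∩ Vanya: 10:00-11:00, 12:30-13:30, 16:30-17:30.
Mateo ∩ Yosef ∩ Tomás ∩ Yuki ∩ Ravi ∩ Vanya ∩ Oliver: 10:00-11:00, 12:30-13:30, 16:30-17:30.
Those are the intersection windows.

10:00-11:00, 12:30-13:30, 16:30-17:30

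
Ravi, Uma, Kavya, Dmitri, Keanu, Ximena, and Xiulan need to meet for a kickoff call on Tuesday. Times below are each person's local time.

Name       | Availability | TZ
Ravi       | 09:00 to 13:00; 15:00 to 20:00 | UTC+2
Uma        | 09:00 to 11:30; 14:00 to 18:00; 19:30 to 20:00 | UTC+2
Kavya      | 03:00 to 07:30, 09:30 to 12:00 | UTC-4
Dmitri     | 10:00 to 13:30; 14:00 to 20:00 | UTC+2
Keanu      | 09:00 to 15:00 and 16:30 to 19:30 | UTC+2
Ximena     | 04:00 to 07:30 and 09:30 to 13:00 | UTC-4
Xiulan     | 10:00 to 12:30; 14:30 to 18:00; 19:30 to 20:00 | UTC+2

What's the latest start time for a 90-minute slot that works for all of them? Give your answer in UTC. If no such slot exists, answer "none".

14:30

Ravi in UTC: 07:00-11:00, 13:00-18:00 (subtract 2h to convert from UTC+2).
Uma in UTC: 07:00-09:30, 12:00-16:00, 17:30-18:00 (subtract 2h to convert from UTC+2).
Kavya in UTC: 07:00-11:30, 13:30-16:00 (add 4h to convert from UTC-4).
Dmitri in UTC: 08:00-11:30, 12:00-18:00 (subtract 2h to convert from UTC+2).
Keanu in UTC: 07:00-13:00, 14:30-17:30 (subtract 2h to convert from UTC+2).
Ximena in UTC: 08:00-11:30, 13:30-17:00 (add 4h to convert from UTC-4).
Xiulan in UTC: 08:00-10:30, 12:30-16:00, 17:30-18:00 (subtract 2h to convert from UTC+2).
Ravi ∩ Uma: 07:00-09:30, 13:00-16:00, 17:30-18:00.
Ravi ∩ Uma ∩ Kavya: 07:00-09:30, 13:30-16:00.
Ravi ∩ Uma ∩ Kavya ∩ Dmitri: 08:00-09:30, 13:30-16:00.
Ravi ∩ Uma ∩ Kavya ∩ Dmitri ∩ Keanu: 08:00-09:30, 14:30-16:00.
Ravi ∩ Uma ∩ Kavya ∩ Dmitri ∩ Keanu ∩ Ximena: 08:00-09:30, 14:30-16:00.
Ravi ∩ Uma ∩ Kavya ∩ Dmitri ∩ Keanu ∩ Ximena ∩ Xiulan: 08:00-09:30, 14:30-16:00.
The last common window of at least 90 minutes is 14:30-16:00; a 90-minute meeting can start as late as 14:30 and still end by 16:00.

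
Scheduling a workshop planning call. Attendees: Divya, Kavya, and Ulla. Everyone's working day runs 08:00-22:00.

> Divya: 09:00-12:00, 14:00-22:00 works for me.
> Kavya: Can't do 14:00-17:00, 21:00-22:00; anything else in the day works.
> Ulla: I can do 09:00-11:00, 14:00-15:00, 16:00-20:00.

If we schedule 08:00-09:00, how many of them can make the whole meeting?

1

Divya free: 09:00-12:00, 14:00-22:00.
Kavya free: 08:00-14:00, 17:00-21:00 (invert busy blocks within the working day).
Ulla free: 09:00-11:00, 14:00-15:00, 16:00-20:00.
Kavya can make the full 08:00-09:00 slot — that's 1.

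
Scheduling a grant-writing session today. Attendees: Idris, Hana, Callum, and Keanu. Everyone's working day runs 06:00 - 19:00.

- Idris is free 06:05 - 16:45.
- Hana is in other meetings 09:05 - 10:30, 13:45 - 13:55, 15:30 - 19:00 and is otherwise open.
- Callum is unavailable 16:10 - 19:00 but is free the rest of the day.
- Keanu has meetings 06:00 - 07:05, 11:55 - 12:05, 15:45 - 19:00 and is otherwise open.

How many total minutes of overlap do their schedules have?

Idris free: 06:05-16:45.
Hana free: 06:00-09:05, 10:30-13:45, 13:55-15:30 (invert busy blocks within the working day).
Callum free: 06:00-16:10 (invert busy blocks within the working day).
Keanu free: 07:05-11:55, 12:05-15:45 (invert busy blocks within the working day).
Idris ∩ Hana: 06:05-09:05, 10:30-13:45, 13:55-15:30.
Idris ∩ Hana ∩ Callum: 06:05-09:05, 10:30-13:45, 13:55-15:30.
Idris ∩ Hana ∩ Callum ∩ Keanu: 07:05-09:05, 10:30-11:55, 12:05-13:45, 13:55-15:30.
Summing the common windows: 120 + 85 + 100 + 95 = 400 minutes.

400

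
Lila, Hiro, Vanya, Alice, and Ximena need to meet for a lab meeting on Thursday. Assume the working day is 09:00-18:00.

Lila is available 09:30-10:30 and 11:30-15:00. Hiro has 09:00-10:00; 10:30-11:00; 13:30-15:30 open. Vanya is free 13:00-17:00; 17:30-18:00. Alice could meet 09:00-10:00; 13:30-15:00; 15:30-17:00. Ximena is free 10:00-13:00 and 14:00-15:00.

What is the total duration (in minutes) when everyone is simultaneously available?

60

Lila ∩ Hiro: 09:30-10:00, 13:30-15:00.
Lila ∩ Hiro ∩ Vanya: 13:30-15:00.
Lila ∩ Hiro ∩ Vanya ∩ Alice: 13:30-15:00.
Lila ∩ Hiro ∩ Vanya ∩ Alice ∩ Ximena: 14:00-15:00.
Those are the intersection windows.
That's a single block of 60 minutes.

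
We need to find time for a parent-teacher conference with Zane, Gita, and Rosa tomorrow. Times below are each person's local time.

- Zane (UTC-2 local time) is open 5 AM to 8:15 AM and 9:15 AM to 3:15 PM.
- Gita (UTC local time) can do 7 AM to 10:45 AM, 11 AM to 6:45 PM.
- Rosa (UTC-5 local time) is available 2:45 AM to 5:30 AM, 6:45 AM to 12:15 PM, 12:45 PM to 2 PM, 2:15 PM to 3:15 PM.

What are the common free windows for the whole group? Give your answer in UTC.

07:45-10:15, 11:45-17:15

Zane in UTC: 07:00-10:15, 11:15-17:15 (add 2h to convert from UTC-2).
Gita in UTC: 07:00-10:45, 11:00-18:45.
Rosa in UTC: 07:45-10:30, 11:45-17:15, 17:45-19:00, 19:15-20:15 (add 5h to convert from UTC-5).
Zane ∩ Gita: 07:00-10:15, 11:15-17:15.
Zane ∩ Gita ∩ Rosa: 07:45-10:15, 11:45-17:15.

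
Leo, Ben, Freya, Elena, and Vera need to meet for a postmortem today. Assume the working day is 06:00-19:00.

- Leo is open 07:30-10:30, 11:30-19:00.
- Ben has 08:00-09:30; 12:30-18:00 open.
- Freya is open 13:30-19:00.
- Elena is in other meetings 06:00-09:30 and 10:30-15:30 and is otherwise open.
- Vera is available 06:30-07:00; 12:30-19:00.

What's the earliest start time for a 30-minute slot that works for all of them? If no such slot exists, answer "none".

Leo free: 07:30-10:30, 11:30-19:00.
Ben free: 08:00-09:30, 12:30-18:00.
Freya free: 13:30-19:00.
Elena free: 09:30-10:30, 15:30-19:00 (invert busy blocks within the working day).
Vera free: 06:30-07:00, 12:30-19:00.
Leo ∩ Ben: 08:00-09:30, 12:30-18:00.
Leo ∩ Ben ∩ Freya: 13:30-18:00.
Leo ∩ Ben ∩ Freya ∩ Elena: 15:30-18:00.
Leo ∩ Ben ∩ Freya ∩ Elena ∩ Vera: 15:30-18:00.
The first common window of at least 30 minutes is 15:30-18:00, so the earliest start is 15:30.

15:30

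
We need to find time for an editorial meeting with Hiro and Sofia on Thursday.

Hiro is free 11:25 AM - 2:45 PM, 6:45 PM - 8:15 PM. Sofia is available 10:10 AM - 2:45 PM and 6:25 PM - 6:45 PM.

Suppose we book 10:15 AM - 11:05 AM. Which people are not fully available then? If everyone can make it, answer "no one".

Hiro

Hiro: not fully free for 10:15-11:05. Sofia: free for 10:15-11:05.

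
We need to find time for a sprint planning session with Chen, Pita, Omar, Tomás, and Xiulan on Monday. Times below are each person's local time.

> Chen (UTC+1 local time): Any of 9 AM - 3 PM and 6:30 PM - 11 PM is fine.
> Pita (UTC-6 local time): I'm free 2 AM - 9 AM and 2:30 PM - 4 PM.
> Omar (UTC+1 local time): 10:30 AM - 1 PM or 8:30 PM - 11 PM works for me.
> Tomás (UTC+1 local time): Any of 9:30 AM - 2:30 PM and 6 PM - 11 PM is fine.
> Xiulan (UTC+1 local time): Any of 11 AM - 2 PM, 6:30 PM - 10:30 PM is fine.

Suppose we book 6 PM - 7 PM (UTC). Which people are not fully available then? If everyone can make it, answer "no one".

Omar, Pita

Chen in UTC: 08:00-14:00, 17:30-22:00 (subtract 1h to convert from UTC+1).
Pita in UTC: 08:00-15:00, 20:30-22:00 (add 6h to convert from UTC-6).
Omar in UTC: 09:30-12:00, 19:30-22:00 (subtract 1h to convert from UTC+1).
Tomás in UTC: 08:30-13:30, 17:00-22:00 (subtract 1h to convert from UTC+1).
Xiulan in UTC: 10:00-13:00, 17:30-21:30 (subtract 1h to convert from UTC+1).
Chen: free for 18:00-19:00. Pita: not fully free for 18:00-19:00. Omar: not fully free for 18:00-19:00. Tomás: free for 18:00-19:00. Xiulan: free for 18:00-19:00.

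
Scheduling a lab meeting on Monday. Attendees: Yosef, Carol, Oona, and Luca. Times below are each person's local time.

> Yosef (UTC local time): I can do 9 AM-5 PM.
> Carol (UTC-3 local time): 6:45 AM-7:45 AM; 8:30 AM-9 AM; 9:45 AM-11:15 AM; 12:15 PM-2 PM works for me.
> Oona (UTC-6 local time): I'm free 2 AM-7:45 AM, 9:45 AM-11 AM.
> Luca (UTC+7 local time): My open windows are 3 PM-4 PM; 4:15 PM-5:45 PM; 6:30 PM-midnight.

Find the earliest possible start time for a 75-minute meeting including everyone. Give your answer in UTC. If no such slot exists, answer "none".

15:45

Yosef in UTC: 09:00-17:00.
Carol in UTC: 09:45-10:45, 11:30-12:00, 12:45-14:15, 15:15-17:00 (add 3h to convert from UTC-3).
Oona in UTC: 08:00-13:45, 15:45-17:00 (add 6h to convert from UTC-6).
Luca in UTC: 08:00-09:00, 09:15-10:45, 11:30-17:00 (subtract 7h to convert from UTC+7).
Yosef ∩ Carol: 09:45-10:45, 11:30-12:00, 12:45-14:15, 15:15-17:00.
Yosef ∩ Carol ∩ Oona: 09:45-10:45, 11:30-12:00, 12:45-13:45, 15:45-17:00.
Yosef ∩ Carol ∩ Oona ∩ Luca: 09:45-10:45, 11:30-12:00, 12:45-13:45, 15:45-17:00.
The first common window of at least 75 minutes is 15:45-17:00, so the earliest start is 15:45.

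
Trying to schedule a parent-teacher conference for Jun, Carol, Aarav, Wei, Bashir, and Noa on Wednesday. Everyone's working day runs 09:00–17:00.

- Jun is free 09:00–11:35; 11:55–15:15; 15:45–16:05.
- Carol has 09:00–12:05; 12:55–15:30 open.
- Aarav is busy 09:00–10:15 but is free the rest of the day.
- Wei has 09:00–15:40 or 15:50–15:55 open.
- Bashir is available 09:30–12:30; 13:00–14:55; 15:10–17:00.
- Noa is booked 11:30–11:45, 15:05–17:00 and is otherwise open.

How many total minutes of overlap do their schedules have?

200

Jun free: 09:00-11:35, 11:55-15:15, 15:45-16:05.
Carol free: 09:00-12:05, 12:55-15:30.
Aarav free: 10:15-17:00 (invert busy blocks within the working day).
Wei free: 09:00-15:40, 15:50-15:55.
Bashir free: 09:30-12:30, 13:00-14:55, 15:10-17:00.
Noa free: 09:00-11:30, 11:45-15:05 (invert busy blocks within the working day).
Jun ∩ Carol: 09:00-11:35, 11:55-12:05, 12:55-15:15.
Jun ∩ Carol ∩ Aarav: 10:15-11:35, 11:55-12:05, 12:55-15:15.
Jun ∩ Carol ∩ Aarav ∩ Wei: 10:15-11:35, 11:55-12:05, 12:55-15:15.
Jun ∩ Carol ∩ Aarav ∩ Wei ∩ Bashir: 10:15-11:35, 11:55-12:05, 13:00-14:55, 15:10-15:15.
Jun ∩ Carol ∩ Aarav ∩ Wei ∩ Bashir ∩ Noa: 10:15-11:30, 11:55-12:05, 13:00-14:55.
Summing the common windows: 75 + 10 + 115 = 200 minutes.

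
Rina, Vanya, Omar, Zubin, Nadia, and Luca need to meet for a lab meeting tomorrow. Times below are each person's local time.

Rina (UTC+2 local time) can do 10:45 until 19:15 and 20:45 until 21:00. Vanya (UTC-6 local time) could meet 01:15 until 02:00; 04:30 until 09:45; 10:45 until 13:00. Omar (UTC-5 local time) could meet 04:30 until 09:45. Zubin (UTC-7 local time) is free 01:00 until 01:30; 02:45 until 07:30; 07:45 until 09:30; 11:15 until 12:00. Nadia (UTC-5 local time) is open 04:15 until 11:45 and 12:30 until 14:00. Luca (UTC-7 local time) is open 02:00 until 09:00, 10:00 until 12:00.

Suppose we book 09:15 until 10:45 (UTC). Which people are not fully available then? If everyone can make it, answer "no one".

Omar, Vanya, Zubin

Rina in UTC: 08:45-17:15, 18:45-19:00 (subtract 2h to convert from UTC+2).
Vanya in UTC: 07:15-08:00, 10:30-15:45, 16:45-19:00 (add 6h to convert from UTC-6).
Omar in UTC: 09:30-14:45 (add 5h to convert from UTC-5).
Zubin in UTC: 08:00-08:30, 09:45-14:30, 14:45-16:30, 18:15-19:00 (add 7h to convert from UTC-7).
Nadia in UTC: 09:15-16:45, 17:30-19:00 (add 5h to convert from UTC-5).
Luca in UTC: 09:00-16:00, 17:00-19:00 (add 7h to convert from UTC-7).
Rina: free for 09:15-10:45. Vanya: not fully free for 09:15-10:45. Omar: not fully free for 09:15-10:45. Zubin: not fully free for 09:15-10:45. Nadia: free for 09:15-10:45. Luca: free for 09:15-10:45.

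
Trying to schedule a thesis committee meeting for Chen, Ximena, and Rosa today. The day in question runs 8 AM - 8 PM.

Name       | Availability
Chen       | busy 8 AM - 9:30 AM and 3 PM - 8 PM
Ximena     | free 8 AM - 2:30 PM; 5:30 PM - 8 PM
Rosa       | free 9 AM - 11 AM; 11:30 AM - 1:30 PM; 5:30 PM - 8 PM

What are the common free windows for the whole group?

Chen free: 09:30-15:00 (invert busy blocks within the working day).
Ximena free: 08:00-14:30, 17:30-20:00.
Rosa free: 09:00-11:00, 11:30-13:30, 17:30-20:00.
Chen ∩ Ximena: 09:30-14:30.
Chen ∩ Ximena ∩ Rosa: 09:30-11:00, 11:30-13:30.

09:30-11:00, 11:30-13:30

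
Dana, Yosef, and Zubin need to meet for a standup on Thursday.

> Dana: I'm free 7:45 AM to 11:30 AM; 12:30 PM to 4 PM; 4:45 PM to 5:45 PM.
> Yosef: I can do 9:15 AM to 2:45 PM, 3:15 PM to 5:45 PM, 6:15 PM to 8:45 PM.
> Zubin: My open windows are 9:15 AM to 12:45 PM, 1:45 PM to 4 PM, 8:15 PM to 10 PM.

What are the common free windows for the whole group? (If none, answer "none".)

09:15-11:30, 12:30-12:45, 13:45-14:45, 15:15-16:00

Dana ∩ Yosef: 09:15-11:30, 12:30-14:45, 15:15-16:00, 16:45-17:45.
Dana ∩ Yosef ∩ Zubin: 09:15-11:30, 12:30-12:45, 13:45-14:45, 15:15-16:00.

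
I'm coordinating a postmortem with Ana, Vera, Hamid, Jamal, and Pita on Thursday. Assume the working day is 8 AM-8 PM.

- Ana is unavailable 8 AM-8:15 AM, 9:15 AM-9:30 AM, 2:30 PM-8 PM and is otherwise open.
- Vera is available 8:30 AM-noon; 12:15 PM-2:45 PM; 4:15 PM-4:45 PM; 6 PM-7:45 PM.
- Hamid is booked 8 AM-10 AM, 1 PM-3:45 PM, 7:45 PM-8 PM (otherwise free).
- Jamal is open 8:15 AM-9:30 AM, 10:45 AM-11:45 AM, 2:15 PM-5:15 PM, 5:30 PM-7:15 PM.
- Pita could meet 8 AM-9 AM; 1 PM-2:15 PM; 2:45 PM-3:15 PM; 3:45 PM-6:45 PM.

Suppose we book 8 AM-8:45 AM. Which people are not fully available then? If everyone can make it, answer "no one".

Ana, Hamid, Jamal, Vera

Ana free: 08:15-09:15, 09:30-14:30 (invert busy blocks within the working day).
Vera free: 08:30-12:00, 12:15-14:45, 16:15-16:45, 18:00-19:45.
Hamid free: 10:00-13:00, 15:45-19:45 (invert busy blocks within the working day).
Jamal free: 08:15-09:30, 10:45-11:45, 14:15-17:15, 17:30-19:15.
Pita free: 08:00-09:00, 13:00-14:15, 14:45-15:15, 15:45-18:45.
Ana: not fully free for 08:00-08:45. Vera: not fully free for 08:00-08:45. Hamid: not fully free for 08:00-08:45. Jamal: not fully free for 08:00-08:45. Pita: free for 08:00-08:45.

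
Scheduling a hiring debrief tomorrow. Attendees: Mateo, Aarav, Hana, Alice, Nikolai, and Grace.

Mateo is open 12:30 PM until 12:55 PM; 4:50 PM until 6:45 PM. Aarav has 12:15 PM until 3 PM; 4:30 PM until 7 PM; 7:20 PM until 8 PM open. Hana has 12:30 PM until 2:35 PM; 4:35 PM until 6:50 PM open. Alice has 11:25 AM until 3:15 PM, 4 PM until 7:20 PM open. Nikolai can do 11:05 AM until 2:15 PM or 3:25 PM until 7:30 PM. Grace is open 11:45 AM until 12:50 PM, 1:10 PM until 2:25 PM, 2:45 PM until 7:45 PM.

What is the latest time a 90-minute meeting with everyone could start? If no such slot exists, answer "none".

17:15

Mateo ∩ Aarav: 12:30-12:55, 16:50-18:45.
Mateo ∩ Aarav ∩ Hana: 12:30-12:55, 16:50-18:45.
Mateo ∩ Aarav ∩ Hana ∩ Alice: 12:30-12:55, 16:50-18:45.
Mateo ∩ Aarav ∩ Hana ∩ Alice ∩ Nikolai: 12:30-12:55, 16:50-18:45.
Mateo ∩ Aarav ∩ Hana ∩ Alice ∩ Nikolai ∩ Grace: 12:30-12:50, 16:50-18:45.
The last common window of at least 90 minutes is 16:50-18:45; a 90-minute meeting can start as late as 17:15 and still end by 18:45.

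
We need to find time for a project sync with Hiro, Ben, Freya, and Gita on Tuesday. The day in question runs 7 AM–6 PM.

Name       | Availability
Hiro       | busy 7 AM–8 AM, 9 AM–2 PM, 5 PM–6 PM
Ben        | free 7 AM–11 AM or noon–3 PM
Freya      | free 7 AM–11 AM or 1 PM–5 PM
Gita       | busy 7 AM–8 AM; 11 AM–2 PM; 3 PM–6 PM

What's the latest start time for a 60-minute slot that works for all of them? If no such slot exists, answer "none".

Hiro free: 08:00-09:00, 14:00-17:00 (invert busy blocks within the working day).
Ben free: 07:00-11:00, 12:00-15:00.
Freya free: 07:00-11:00, 13:00-17:00.
Gita free: 08:00-11:00, 14:00-15:00 (invert busy blocks within the working day).
Hiro ∩ Ben: 08:00-09:00, 14:00-15:00.
Hiro ∩ Ben ∩ Freya: 08:00-09:00, 14:00-15:00.
Hiro ∩ Ben ∩ Freya ∩ Gita: 08:00-09:00, 14:00-15:00.
The last common window of at least 60 minutes is 14:00-15:00; a 60-minute meeting can start as late as 14:00 and still end by 15:00.

14:00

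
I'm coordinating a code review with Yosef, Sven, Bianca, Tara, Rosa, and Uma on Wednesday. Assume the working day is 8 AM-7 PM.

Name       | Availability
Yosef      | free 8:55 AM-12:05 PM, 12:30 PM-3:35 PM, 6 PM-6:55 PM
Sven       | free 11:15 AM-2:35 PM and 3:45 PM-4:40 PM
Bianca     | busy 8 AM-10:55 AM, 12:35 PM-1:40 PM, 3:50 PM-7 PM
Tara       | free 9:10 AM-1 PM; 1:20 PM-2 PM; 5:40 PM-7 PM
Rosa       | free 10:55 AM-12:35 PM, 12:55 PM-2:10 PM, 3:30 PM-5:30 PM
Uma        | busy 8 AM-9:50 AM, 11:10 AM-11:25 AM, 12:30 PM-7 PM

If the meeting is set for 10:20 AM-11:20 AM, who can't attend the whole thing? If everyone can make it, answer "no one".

Bianca, Rosa, Sven, Uma

Yosef free: 08:55-12:05, 12:30-15:35, 18:00-18:55.
Sven free: 11:15-14:35, 15:45-16:40.
Bianca free: 10:55-12:35, 13:40-15:50 (invert busy blocks within the working day).
Tara free: 09:10-13:00, 13:20-14:00, 17:40-19:00.
Rosa free: 10:55-12:35, 12:55-14:10, 15:30-17:30.
Uma free: 09:50-11:10, 11:25-12:30 (invert busy blocks within the working day).
Yosef: free for 10:20-11:20. Sven: not fully free for 10:20-11:20. Bianca: not fully free for 10:20-11:20. Tara: free for 10:20-11:20. Rosa: not fully free for 10:20-11:20. Uma: not fully free for 10:20-11:20.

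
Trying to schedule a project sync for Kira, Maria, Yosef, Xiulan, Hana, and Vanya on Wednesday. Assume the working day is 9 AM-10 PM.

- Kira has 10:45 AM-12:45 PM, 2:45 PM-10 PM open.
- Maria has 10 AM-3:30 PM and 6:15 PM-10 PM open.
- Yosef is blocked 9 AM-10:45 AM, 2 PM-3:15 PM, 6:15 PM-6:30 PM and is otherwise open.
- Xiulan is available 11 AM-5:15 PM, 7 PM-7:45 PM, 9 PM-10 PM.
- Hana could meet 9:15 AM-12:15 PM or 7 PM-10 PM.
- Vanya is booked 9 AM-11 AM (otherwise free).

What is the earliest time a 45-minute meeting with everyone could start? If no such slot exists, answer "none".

Kira free: 10:45-12:45, 14:45-22:00.
Maria free: 10:00-15:30, 18:15-22:00.
Yosef free: 10:45-14:00, 15:15-18:15, 18:30-22:00 (invert busy blocks within the working day).
Xiulan free: 11:00-17:15, 19:00-19:45, 21:00-22:00.
Hana free: 09:15-12:15, 19:00-22:00.
Vanya free: 11:00-22:00 (invert busy blocks within the working day).
Kira ∩ Maria: 10:45-12:45, 14:45-15:30, 18:15-22:00.
Kira ∩ Maria ∩ Yosef: 10:45-12:45, 15:15-15:30, 18:30-22:00.
Kira ∩ Maria ∩ Yosef ∩ Xiulan: 11:00-12:45, 15:15-15:30, 19:00-19:45, 21:00-22:00.
Kira ∩ Maria ∩ Yosef ∩ Xiulan ∩ Hana: 11:00-12:15, 19:00-19:45, 21:00-22:00.
Kira ∩ Maria ∩ Yosef ∩ Xiulan ∩ Hana ∩ Vanya: 11:00-12:15, 19:00-19:45, 21:00-22:00.
The first common window of at least 45 minutes is 11:00-12:15, so the earliest start is 11:00.

11:00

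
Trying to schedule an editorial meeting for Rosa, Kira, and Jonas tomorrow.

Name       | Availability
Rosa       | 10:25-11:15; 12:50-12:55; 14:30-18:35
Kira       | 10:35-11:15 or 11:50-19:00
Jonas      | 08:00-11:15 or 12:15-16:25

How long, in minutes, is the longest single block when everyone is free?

115

Rosa ∩ Kira: 10:35-11:15, 12:50-12:55, 14:30-18:35.
Rosa ∩ Kira ∩ Jonas: 10:35-11:15, 12:50-12:55, 14:30-16:25.
The longest is 14:30-16:25 at 115 minutes.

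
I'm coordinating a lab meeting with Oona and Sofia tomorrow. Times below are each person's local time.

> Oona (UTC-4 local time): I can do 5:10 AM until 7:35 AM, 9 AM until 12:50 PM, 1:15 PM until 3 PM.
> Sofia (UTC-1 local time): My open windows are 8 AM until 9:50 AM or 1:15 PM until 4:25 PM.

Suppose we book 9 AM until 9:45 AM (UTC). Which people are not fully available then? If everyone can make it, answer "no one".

Oona in UTC: 09:10-11:35, 13:00-16:50, 17:15-19:00 (add 4h to convert from UTC-4).
Sofia in UTC: 09:00-10:50, 14:15-17:25 (add 1h to convert from UTC-1).
Oona: not fully free for 09:00-09:45. Sofia: free for 09:00-09:45.

Oona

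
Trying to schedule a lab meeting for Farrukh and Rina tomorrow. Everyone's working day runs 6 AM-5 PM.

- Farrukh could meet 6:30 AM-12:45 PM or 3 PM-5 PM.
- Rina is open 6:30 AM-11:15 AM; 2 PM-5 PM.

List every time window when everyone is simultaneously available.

06:30-11:15, 15:00-17:00

Farrukh ∩ Rina: 06:30-11:15, 15:00-17:00.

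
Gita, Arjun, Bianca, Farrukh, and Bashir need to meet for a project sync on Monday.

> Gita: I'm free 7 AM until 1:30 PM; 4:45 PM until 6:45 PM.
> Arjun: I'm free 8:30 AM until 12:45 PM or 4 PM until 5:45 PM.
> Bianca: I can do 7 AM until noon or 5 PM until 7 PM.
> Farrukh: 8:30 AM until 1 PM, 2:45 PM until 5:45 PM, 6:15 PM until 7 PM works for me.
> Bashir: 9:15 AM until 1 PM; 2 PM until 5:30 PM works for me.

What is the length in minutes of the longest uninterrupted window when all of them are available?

165

Gita ∩ Arjun: 08:30-12:45, 16:45-17:45.
Gita ∩ Arjun ∩ Bianca: 08:30-12:00, 17:00-17:45.
Gita ∩ Arjun ∩ Bianca ∩ Farrukh: 08:30-12:00, 17:00-17:45.
Gita ∩ Arjun ∩ Bianca ∩ Farrukh ∩ Bashir: 09:15-12:00, 17:00-17:30.
The longest is 09:15-12:00 at 165 minutes.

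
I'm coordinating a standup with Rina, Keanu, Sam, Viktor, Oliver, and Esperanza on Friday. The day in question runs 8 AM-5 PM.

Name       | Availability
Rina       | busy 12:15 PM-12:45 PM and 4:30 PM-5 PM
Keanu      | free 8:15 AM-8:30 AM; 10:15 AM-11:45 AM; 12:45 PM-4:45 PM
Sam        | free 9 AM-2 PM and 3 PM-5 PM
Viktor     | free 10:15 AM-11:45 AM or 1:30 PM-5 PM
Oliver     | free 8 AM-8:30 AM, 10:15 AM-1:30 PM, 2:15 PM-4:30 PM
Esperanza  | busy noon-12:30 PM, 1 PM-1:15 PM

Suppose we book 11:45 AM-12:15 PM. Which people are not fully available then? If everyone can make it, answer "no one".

Rina free: 08:00-12:15, 12:45-16:30 (invert busy blocks within the working day).
Keanu free: 08:15-08:30, 10:15-11:45, 12:45-16:45.
Sam free: 09:00-14:00, 15:00-17:00.
Viktor free: 10:15-11:45, 13:30-17:00.
Oliver free: 08:00-08:30, 10:15-13:30, 14:15-16:30.
Esperanza free: 08:00-12:00, 12:30-13:00, 13:15-17:00 (invert busy blocks within the working day).
Rina: free for 11:45-12:15. Keanu: not fully free for 11:45-12:15. Sam: free for 11:45-12:15. Viktor: not fully free for 11:45-12:15. Oliver: free for 11:45-12:15. Esperanza: not fully free for 11:45-12:15.

Esperanza, Keanu, Viktor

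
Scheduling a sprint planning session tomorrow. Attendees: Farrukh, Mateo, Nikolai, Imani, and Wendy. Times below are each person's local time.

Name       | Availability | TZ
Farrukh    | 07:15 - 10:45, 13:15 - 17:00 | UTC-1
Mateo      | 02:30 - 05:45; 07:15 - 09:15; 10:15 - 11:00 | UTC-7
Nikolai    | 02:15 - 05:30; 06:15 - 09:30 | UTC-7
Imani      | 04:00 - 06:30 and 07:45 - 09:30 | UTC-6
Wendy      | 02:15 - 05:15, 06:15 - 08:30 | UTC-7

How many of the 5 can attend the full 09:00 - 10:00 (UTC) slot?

1

Farrukh in UTC: 08:15-11:45, 14:15-18:00 (add 1h to convert from UTC-1).
Mateo in UTC: 09:30-12:45, 14:15-16:15, 17:15-18:00 (add 7h to convert from UTC-7).
Nikolai in UTC: 09:15-12:30, 13:15-16:30 (add 7h to convert from UTC-7).
Imani in UTC: 10:00-12:30, 13:45-15:30 (add 6h to convert from UTC-6).
Wendy in UTC: 09:15-12:15, 13:15-15:30 (add 7h to convert from UTC-7).
Farrukh can make the full 09:00-10:00 slot — that's 1.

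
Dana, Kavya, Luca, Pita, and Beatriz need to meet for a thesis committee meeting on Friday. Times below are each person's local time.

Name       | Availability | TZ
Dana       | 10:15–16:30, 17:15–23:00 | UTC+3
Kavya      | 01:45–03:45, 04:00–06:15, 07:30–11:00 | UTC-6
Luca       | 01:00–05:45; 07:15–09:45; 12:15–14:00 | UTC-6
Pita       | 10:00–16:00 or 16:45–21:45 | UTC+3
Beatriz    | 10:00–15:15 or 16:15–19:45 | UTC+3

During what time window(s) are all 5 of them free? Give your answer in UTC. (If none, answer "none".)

Dana in UTC: 07:15-13:30, 14:15-20:00 (subtract 3h to convert from UTC+3).
Kavya in UTC: 07:45-09:45, 10:00-12:15, 13:30-17:00 (add 6h to convert from UTC-6).
Luca in UTC: 07:00-11:45, 13:15-15:45, 18:15-20:00 (add 6h to convert from UTC-6).
Pita in UTC: 07:00-13:00, 13:45-18:45 (subtract 3h to convert from UTC+3).
Beatriz in UTC: 07:00-12:15, 13:15-16:45 (subtract 3h to convert from UTC+3).
Dana ∩ Kavya: 07:45-09:45, 10:00-12:15, 14:15-17:00.
Dana ∩ Kavya ∩ Luca: 07:45-09:45, 10:00-11:45, 14:15-15:45.
Dana ∩ Kavya ∩ Luca ∩ Pita: 07:45-09:45, 10:00-11:45, 14:15-15:45.
Dana ∩ Kavya ∩ Luca ∩ Pita ∩ Beatriz: 07:45-09:45, 10:00-11:45, 14:15-15:45.
So the common availability across everyone is 07:45-09:45, 10:00-11:45, 14:15-15:45.

07:45-09:45, 10:00-11:45, 14:15-15:45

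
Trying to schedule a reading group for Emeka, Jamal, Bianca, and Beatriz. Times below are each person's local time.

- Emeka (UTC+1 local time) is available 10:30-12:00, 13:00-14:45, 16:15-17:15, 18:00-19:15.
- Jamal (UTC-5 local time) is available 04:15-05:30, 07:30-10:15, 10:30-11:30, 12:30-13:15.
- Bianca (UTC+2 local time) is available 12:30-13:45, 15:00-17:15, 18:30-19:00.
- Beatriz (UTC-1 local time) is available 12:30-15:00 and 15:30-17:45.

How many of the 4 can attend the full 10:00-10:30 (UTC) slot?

Emeka in UTC: 09:30-11:00, 12:00-13:45, 15:15-16:15, 17:00-18:15 (subtract 1h to convert from UTC+1).
Jamal in UTC: 09:15-10:30, 12:30-15:15, 15:30-16:30, 17:30-18:15 (add 5h to convert from UTC-5).
Bianca in UTC: 10:30-11:45, 13:00-15:15, 16:30-17:00 (subtract 2h to convert from UTC+2).
Beatriz in UTC: 13:30-16:00, 16:30-18:45 (add 1h to convert from UTC-1).
Emeka and Jamal can make the full 10:00-10:30 slot — that's 2.

2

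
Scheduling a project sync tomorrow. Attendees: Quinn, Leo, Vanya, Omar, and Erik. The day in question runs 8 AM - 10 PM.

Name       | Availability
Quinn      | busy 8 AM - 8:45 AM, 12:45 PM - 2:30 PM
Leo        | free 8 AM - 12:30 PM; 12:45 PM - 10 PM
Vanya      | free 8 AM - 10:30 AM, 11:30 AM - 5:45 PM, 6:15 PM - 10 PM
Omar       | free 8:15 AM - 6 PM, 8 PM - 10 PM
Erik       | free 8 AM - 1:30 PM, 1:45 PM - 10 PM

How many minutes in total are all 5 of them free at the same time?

480

Quinn free: 08:45-12:45, 14:30-22:00 (invert busy blocks within the working day).
Leo free: 08:00-12:30, 12:45-22:00.
Vanya free: 08:00-10:30, 11:30-17:45, 18:15-22:00.
Omar free: 08:15-18:00, 20:00-22:00.
Erik free: 08:00-13:30, 13:45-22:00.
Quinn ∩ Leo: 08:45-12:30, 14:30-22:00.
Quinn ∩ Leo ∩ Vanya: 08:45-10:30, 11:30-12:30, 14:30-17:45, 18:15-22:00.
Quinn ∩ Leo ∩ Vanya ∩ Omar: 08:45-10:30, 11:30-12:30, 14:30-17:45, 20:00-22:00.
Quinn ∩ Leo ∩ Vanya ∩ Omar ∩ Erik: 08:45-10:30, 11:30-12:30, 14:30-17:45, 20:00-22:00.
Summing the common windows: 105 + 60 + 195 + 120 = 480 minutes.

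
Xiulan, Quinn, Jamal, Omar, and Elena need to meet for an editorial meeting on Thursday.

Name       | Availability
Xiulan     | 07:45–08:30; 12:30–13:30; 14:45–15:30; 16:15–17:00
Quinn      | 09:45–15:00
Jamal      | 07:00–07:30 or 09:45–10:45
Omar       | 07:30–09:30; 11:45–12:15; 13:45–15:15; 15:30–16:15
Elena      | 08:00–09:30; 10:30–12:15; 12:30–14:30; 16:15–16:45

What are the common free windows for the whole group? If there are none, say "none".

Xiulan ∩ Quinn: 12:30-13:30, 14:45-15:00.
Xiulan ∩ Quinn ∩ Jamal: ∅.
Xiulan ∩ Quinn ∩ Jamal ∩ Omar: ∅.
Xiulan ∩ Quinn ∩ Jamal ∩ Omar ∩ Elena: ∅.
There is no time when everyone is free.

none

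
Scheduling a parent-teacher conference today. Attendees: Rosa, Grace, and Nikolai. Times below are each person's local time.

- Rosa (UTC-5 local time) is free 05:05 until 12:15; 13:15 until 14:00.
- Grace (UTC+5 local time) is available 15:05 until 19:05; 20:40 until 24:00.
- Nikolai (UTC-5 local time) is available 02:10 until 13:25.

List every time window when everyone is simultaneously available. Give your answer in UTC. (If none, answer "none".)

10:05-14:05, 15:40-17:15, 18:15-18:25

Rosa in UTC: 10:05-17:15, 18:15-19:00 (add 5h to convert from UTC-5).
Grace in UTC: 10:05-14:05, 15:40-19:00 (subtract 5h to convert from UTC+5).
Nikolai in UTC: 07:10-18:25 (add 5h to convert from UTC-5).
Rosa ∩ Grace: 10:05-14:05, 15:40-17:15, 18:15-19:00.
Rosa ∩ Grace ∩ Nikolai: 10:05-14:05, 15:40-17:15, 18:15-18:25.
Those are the intersection windows.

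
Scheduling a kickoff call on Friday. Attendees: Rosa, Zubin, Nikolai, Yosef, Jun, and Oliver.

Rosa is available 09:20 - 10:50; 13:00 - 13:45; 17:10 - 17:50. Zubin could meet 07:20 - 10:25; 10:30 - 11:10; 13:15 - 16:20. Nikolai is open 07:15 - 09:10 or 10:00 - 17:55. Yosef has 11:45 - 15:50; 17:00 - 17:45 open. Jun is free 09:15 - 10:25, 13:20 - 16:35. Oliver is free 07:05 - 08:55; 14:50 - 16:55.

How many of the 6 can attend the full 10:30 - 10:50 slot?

3

Rosa, Zubin, and Nikolai can make the full 10:30-10:50 slot — that's 3.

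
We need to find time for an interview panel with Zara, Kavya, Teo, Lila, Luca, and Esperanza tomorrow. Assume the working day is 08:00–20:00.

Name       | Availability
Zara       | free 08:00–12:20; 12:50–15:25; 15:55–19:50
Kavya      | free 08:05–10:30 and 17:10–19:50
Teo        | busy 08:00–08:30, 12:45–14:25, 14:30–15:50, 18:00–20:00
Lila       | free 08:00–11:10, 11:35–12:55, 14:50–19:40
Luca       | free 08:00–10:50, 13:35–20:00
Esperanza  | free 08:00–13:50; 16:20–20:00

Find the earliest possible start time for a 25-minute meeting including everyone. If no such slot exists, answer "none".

08:30

Zara free: 08:00-12:20, 12:50-15:25, 15:55-19:50.
Kavya free: 08:05-10:30, 17:10-19:50.
Teo free: 08:30-12:45, 14:25-14:30, 15:50-18:00 (invert busy blocks within the working day).
Lila free: 08:00-11:10, 11:35-12:55, 14:50-19:40.
Luca free: 08:00-10:50, 13:35-20:00.
Esperanza free: 08:00-13:50, 16:20-20:00.
Zara ∩ Kavya: 08:05-10:30, 17:10-19:50.
Zara ∩ Kavya ∩ Teo: 08:30-10:30, 17:10-18:00.
Zara ∩ Kavya ∩ Teo ∩ Lila: 08:30-10:30, 17:10-18:00.
Zara ∩ Kavya ∩ Teo ∩ Lila ∩ Luca: 08:30-10:30, 17:10-18:00.
Zara ∩ Kavya ∩ Teo ∩ Lila ∩ Luca ∩ Esperanza: 08:30-10:30, 17:10-18:00.
Those are the intersection windows.
The first common window of at least 25 minutes is 08:30-10:30, so the earliest start is 08:30.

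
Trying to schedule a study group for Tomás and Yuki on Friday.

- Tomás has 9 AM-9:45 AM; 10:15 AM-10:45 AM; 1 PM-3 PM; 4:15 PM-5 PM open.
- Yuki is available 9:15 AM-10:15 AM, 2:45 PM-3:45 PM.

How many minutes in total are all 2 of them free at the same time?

Tomás ∩ Yuki: 09:15-09:45, 14:45-15:00.
Summing the common windows: 30 + 15 = 45 minutes.

45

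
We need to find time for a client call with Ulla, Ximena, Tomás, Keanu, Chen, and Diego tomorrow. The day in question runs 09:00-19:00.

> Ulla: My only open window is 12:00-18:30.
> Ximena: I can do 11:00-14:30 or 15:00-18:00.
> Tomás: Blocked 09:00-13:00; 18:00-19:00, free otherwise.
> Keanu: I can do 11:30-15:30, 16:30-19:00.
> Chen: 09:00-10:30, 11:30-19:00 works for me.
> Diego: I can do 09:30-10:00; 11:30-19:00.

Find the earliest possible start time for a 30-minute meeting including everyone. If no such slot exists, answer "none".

Ulla free: 12:00-18:30.
Ximena free: 11:00-14:30, 15:00-18:00.
Tomás free: 13:00-18:00 (invert busy blocks within the working day).
Keanu free: 11:30-15:30, 16:30-19:00.
Chen free: 09:00-10:30, 11:30-19:00.
Diego free: 09:30-10:00, 11:30-19:00.
Ulla ∩ Ximena: 12:00-14:30, 15:00-18:00.
Ulla ∩ Ximena ∩ Tomás: 13:00-14:30, 15:00-18:00.
Ulla ∩ Ximena ∩ Tomás ∩ Keanu: 13:00-14:30, 15:00-15:30, 16:30-18:00.
Ulla ∩ Ximena ∩ Tomás ∩ Keanu ∩ Chen: 13:00-14:30, 15:00-15:30, 16:30-18:00.
Ulla ∩ Ximena ∩ Tomás ∩ Keanu ∩ Chen ∩ Diego: 13:00-14:30, 15:00-15:30, 16:30-18:00.
The first common window of at least 30 minutes is 13:00-14:30, so the earliest start is 13:00.

13:00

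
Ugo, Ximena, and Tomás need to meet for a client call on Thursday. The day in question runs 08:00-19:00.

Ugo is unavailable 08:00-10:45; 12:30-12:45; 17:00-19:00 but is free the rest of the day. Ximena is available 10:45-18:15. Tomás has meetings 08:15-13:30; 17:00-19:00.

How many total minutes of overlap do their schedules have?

Ugo free: 10:45-12:30, 12:45-17:00 (invert busy blocks within the working day).
Ximena free: 10:45-18:15.
Tomás free: 08:00-08:15, 13:30-17:00 (invert busy blocks within the working day).
Ugo ∩ Ximena: 10:45-12:30, 12:45-17:00.
Ugo ∩ Ximena ∩ Tomás: 13:30-17:00.
Those are the intersection windows.
That's a single block of 210 minutes.

210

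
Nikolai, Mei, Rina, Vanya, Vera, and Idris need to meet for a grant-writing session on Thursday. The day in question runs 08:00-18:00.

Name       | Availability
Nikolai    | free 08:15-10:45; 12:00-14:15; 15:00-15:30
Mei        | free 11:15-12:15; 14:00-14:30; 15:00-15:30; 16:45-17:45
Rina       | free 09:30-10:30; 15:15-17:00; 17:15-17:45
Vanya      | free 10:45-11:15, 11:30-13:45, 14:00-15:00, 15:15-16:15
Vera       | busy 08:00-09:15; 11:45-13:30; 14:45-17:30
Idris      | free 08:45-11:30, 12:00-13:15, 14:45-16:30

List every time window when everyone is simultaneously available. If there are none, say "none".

none

Nikolai free: 08:15-10:45, 12:00-14:15, 15:00-15:30.
Mei free: 11:15-12:15, 14:00-14:30, 15:00-15:30, 16:45-17:45.
Rina free: 09:30-10:30, 15:15-17:00, 17:15-17:45.
Vanya free: 10:45-11:15, 11:30-13:45, 14:00-15:00, 15:15-16:15.
Vera free: 09:15-11:45, 13:30-14:45, 17:30-18:00 (invert busy blocks within the working day).
Idris free: 08:45-11:30, 12:00-13:15, 14:45-16:30.
Nikolai ∩ Mei: 12:00-12:15, 14:00-14:15, 15:00-15:30.
Nikolai ∩ Mei ∩ Rina: 15:15-15:30.
Nikolai ∩ Mei ∩ Rina ∩ Vanya: 15:15-15:30.
Nikolai ∩ Mei ∩ Rina ∩ Vanya ∩ Vera: ∅.
Nikolai ∩ Mei ∩ Rina ∩ Vanya ∩ Vera ∩ Idris: ∅.
There is no time when everyone is free.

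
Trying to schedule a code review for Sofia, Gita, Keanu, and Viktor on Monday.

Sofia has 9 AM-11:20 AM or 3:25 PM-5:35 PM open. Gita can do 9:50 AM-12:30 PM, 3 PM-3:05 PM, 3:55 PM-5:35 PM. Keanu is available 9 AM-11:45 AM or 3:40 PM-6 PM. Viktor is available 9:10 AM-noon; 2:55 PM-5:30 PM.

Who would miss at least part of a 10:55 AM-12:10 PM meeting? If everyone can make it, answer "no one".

Sofia: not fully free for 10:55-12:10. Gita: free for 10:55-12:10. Keanu: not fully free for 10:55-12:10. Viktor: not fully free for 10:55-12:10.

Keanu, Sofia, Viktor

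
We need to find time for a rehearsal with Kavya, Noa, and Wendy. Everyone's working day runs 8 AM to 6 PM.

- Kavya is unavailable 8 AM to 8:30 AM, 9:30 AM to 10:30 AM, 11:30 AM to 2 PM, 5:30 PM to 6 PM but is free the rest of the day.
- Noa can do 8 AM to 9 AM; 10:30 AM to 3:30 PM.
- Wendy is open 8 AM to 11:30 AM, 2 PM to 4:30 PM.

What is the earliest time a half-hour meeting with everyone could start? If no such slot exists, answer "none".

08:30

Kavya free: 08:30-09:30, 10:30-11:30, 14:00-17:30 (invert busy blocks within the working day).
Noa free: 08:00-09:00, 10:30-15:30.
Wendy free: 08:00-11:30, 14:00-16:30.
Kavya ∩ Noa: 08:30-09:00, 10:30-11:30, 14:00-15:30.
Kavya ∩ Noa ∩ Wendy: 08:30-09:00, 10:30-11:30, 14:00-15:30.
The first common window of at least 30 minutes is 08:30-09:00, so the earliest start is 08:30.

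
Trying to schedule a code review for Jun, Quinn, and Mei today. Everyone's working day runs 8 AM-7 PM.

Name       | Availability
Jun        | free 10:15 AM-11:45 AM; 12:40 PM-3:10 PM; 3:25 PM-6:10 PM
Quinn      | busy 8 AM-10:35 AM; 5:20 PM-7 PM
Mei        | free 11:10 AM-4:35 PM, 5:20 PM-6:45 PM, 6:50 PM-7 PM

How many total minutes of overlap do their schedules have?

255

Jun free: 10:15-11:45, 12:40-15:10, 15:25-18:10.
Quinn free: 10:35-17:20 (invert busy blocks within the working day).
Mei free: 11:10-16:35, 17:20-18:45, 18:50-19:00.
Jun ∩ Quinn: 10:35-11:45, 12:40-15:10, 15:25-17:20.
Jun ∩ Quinn ∩ Mei: 11:10-11:45, 12:40-15:10, 15:25-16:35.
Summing the common windows: 35 + 150 + 70 = 255 minutes.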